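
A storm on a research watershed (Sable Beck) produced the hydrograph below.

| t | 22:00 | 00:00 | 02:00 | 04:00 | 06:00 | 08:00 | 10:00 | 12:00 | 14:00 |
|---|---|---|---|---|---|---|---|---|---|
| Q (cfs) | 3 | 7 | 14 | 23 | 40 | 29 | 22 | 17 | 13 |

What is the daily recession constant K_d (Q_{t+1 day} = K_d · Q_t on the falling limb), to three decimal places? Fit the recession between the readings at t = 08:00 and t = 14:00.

K_d ≈ 0.040

Between t = 08:00 and t = 14:00 the flow falls from 29 to 13 cfs over 3×2 h = 6 h.
Per-interval ratio K = (13/29)^(1/3) = 0.7653; K_d = K^(24/2) = 0.040.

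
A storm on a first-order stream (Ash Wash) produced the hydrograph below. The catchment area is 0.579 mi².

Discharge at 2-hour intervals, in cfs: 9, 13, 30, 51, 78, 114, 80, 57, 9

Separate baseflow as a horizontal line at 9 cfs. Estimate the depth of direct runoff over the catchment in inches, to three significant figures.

Direct runoff: 0.0, 4.0, 21.0, 42.0, 69.0, 105.0, 71.0, 48.0, 0.0 cfs; ΣQ_DR = 360.0 cfs.
V = ΣQ_DR · Δt = 360.0 × 7200 s = 2.592 × 10^6 ft³.
Over A = 0.579 mi², depth = V / A = 1.93 in.

d ≈ 1.93 in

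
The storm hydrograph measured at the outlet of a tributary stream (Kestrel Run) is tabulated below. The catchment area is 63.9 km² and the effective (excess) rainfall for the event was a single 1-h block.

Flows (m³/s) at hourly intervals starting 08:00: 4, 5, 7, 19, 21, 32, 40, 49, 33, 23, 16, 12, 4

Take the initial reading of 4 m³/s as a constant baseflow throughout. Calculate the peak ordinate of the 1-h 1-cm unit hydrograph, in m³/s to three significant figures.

U_p ≈ 37.5 m³/s

Direct runoff: 0.0, 1.0, 3.0, 15.0, 17.0, 28.0, 36.0, 45.0, 29.0, 19.0, 12.0, 8.0, 0.0 m³/s; ΣQ_DR = 213.0 m³/s, peak = 45.0 m³/s.
Runoff depth d = ΣQ_DR·Δt / A = 213.0 × 3600 / (63.9 km²) = 12.00 mm.
The 1-cm UH is the DRH scaled by (10 mm)/d, so U_p = 45.0 × 10/12.00 = 37.5 m³/s.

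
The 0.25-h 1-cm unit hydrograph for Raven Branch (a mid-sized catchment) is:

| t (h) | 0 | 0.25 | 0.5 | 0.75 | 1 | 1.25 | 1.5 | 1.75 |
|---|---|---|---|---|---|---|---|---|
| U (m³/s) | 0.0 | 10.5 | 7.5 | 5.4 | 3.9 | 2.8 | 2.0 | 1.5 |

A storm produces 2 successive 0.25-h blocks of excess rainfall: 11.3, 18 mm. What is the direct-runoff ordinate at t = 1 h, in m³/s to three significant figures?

Q ≈ 14.1 m³/s

By discrete convolution, Q_j = Σ (P_i / 10 mm) · U_{j−i}.
At t = 1 h (j=4): Q = (11.3/10)·3.9 + (18/10)·5.4 = 14.1 m³/s.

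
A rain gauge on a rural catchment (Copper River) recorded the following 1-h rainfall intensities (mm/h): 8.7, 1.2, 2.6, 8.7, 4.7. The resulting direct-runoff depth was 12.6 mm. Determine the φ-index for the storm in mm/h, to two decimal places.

Only the 3 blocks with intensity above φ contribute runoff: 8.7, 8.7, 4.7 mm/h.
Σ(I−φ)·Δt = d  ⇒  (8.7+8.7+4.7 − 3φ)·1 = 12.6
φ = (22.10 − 12.6/1) / 3 = 3.17 mm/h.

φ ≈ 3.17 mm/h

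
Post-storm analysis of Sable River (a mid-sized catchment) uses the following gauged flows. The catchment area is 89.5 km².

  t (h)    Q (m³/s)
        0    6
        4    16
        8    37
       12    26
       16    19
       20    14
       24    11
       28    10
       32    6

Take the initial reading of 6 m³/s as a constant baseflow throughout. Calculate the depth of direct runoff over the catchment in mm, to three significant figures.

Direct runoff: 0.0, 10.0, 31.0, 20.0, 13.0, 8.0, 5.0, 4.0, 0.0 m³/s; ΣQ_DR = 91.00 m³/s.
V = ΣQ_DR · Δt = 91.00 × 14400 s = 1.310 × 10^6 m³.
Over A = 89.5 km², depth = V / A = 14.6 mm.

d ≈ 14.6 mm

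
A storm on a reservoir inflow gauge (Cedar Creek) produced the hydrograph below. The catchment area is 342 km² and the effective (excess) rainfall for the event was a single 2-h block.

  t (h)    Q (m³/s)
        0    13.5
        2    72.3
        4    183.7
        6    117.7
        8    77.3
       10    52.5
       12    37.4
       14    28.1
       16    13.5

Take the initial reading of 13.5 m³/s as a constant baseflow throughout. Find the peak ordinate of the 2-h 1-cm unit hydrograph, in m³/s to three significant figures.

U_p ≈ 170 m³/s

Direct runoff: 0.0, 58.8, 170.2, 104.2, 63.8, 39.0, 23.9, 14.6, 0.0 m³/s; ΣQ_DR = 474.5 m³/s, peak = 170.2 m³/s.
Runoff depth d = ΣQ_DR·Δt / A = 474.5 × 7200 / (342 km²) = 9.989 mm.
The 1-cm UH is the DRH scaled by (10 mm)/d, so U_p = 170.2 × 10/9.989 = 170 m³/s.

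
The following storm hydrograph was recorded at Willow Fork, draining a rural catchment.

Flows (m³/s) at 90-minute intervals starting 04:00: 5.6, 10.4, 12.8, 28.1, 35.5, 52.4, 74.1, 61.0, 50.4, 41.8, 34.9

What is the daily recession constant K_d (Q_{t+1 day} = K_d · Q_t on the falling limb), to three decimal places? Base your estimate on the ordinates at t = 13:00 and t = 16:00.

Between t = 13:00 and t = 16:00 the flow falls from 74.1 to 50.4 m³/s over 2×1.5 h = 3 h.
Per-interval ratio K = (50.4/74.1)^(1/2) = 0.8247; K_d = K^(24/1.5) = 0.046.

K_d ≈ 0.046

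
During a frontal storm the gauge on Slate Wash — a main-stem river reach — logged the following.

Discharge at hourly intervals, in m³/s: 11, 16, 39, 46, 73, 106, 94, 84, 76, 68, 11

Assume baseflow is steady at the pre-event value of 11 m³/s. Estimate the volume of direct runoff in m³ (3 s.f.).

Direct-runoff ordinates (Q − Q_b): 0.0, 5.0, 28.0, 35.0, 62.0, 95.0, 83.0, 73.0, 65.0, 57.0, 0.0 m³/s.
ΣQ_DR = 503.0 m³/s.
With Δt = 1 h = 3600 s, V = ΣQ_DR · Δt = 503.0 × 3600 = 1.81 × 10^6 m³.

V ≈ 1.81 × 10^6 m³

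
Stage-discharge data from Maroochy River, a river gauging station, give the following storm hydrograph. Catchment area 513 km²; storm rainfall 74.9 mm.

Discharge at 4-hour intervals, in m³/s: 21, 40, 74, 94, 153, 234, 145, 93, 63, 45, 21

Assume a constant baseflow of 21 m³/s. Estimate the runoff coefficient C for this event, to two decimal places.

C ≈ 0.28

ΣQ_DR = 752.0 m³/s; V = ΣQ_DR·Δt = 1.083 × 10^7 m³.
Runoff depth d = V / A = 21.11 mm.
C = d / P = 21.11 / 74.9 = 0.28.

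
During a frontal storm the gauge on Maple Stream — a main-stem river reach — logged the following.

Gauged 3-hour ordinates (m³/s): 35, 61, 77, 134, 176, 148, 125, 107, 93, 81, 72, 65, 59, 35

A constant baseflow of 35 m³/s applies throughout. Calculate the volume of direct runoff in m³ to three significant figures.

Direct-runoff ordinates (Q − Q_b): 0.0, 26.0, 42.0, 99.0, 141.0, 113.0, 90.0, 72.0, 58.0, 46.0, 37.0, 30.0, 24.0, 0.0 m³/s.
ΣQ_DR = 778.0 m³/s.
With Δt = 3 h = 10800 s, V = ΣQ_DR · Δt = 778.0 × 10800 = 8.40 × 10^6 m³.

V ≈ 8.40 × 10^6 m³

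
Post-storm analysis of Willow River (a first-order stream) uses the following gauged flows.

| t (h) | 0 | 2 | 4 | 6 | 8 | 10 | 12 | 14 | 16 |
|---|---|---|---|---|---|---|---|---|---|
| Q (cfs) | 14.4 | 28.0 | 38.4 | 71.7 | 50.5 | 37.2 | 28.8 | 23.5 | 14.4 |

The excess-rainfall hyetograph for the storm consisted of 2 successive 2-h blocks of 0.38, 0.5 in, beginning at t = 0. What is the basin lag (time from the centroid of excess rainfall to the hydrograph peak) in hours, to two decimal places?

Centroid of excess rainfall: t_c = Σ P_i·t̄_i / ΣP_i = 2.1364 h (block centres at 1, 3 h).
Hydrograph peak occurs at t = 6 h, so basin lag t_L = 6 − 2.1364 = 3.86 h.

t_L ≈ 3.86 h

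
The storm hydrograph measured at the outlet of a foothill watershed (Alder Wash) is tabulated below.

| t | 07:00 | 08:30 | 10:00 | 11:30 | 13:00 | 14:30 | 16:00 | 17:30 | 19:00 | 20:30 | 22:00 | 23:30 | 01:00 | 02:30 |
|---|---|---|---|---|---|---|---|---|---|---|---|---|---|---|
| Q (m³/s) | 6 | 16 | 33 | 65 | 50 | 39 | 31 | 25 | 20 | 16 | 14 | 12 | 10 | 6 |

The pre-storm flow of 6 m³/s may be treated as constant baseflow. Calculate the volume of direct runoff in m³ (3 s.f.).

Direct-runoff ordinates (Q − Q_b): 0.0, 10.0, 27.0, 59.0, 44.0, 33.0, 25.0, 19.0, 14.0, 10.0, 8.0, 6.0, 4.0, 0.0 m³/s.
ΣQ_DR = 259.0 m³/s.
With Δt = 1.5 h = 5400 s, V = ΣQ_DR · Δt = 259.0 × 5400 = 1.40 × 10^6 m³.

V ≈ 1.40 × 10^6 m³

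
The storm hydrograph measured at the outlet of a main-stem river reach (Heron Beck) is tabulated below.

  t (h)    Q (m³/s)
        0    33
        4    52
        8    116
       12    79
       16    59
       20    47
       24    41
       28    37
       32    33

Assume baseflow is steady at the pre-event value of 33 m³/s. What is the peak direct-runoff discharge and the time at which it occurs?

Q_p = 83.0 m³/s at t = 8 h

Subtracting baseflow gives direct-runoff ordinates: 0.0, 19.0, 83.0, 46.0, 26.0, 14.0, 8.0, 4.0, 0.0 m³/s.
The maximum is 83.0 m³/s, occurring at the reading for t = 8 h.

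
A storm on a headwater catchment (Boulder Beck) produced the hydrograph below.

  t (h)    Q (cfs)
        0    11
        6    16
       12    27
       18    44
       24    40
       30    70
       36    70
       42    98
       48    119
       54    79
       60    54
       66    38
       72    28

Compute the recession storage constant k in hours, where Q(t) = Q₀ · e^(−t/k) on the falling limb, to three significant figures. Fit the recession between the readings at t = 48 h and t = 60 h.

k ≈ 15.2 h

On the falling limb, Q drops from 119 to 54 cfs between t = 48 h and t = 60 h (Δt = 12 h).
k = −Δt / ln(Q₂/Q₁) = −12 / ln(54/119) = 15.2 h.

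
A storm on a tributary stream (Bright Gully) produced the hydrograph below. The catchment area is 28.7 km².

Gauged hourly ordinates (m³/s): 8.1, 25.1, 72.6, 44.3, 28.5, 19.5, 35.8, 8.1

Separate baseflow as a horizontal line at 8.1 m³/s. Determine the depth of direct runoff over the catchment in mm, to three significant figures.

Direct runoff: 0.0, 17.0, 64.5, 36.2, 20.4, 11.4, 27.7, 0.0 m³/s; ΣQ_DR = 177.2 m³/s.
V = ΣQ_DR · Δt = 177.2 × 3600 s = 6.379 × 10^5 m³.
Over A = 28.7 km², depth = V / A = 22.2 mm.

d ≈ 22.2 mm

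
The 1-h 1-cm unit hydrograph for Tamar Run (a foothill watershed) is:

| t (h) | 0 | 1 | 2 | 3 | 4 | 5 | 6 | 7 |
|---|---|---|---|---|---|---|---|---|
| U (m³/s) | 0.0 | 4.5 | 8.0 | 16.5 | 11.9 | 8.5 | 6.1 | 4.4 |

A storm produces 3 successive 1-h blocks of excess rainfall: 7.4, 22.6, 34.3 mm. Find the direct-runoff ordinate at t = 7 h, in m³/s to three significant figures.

By discrete convolution, Q_j = Σ (P_i / 10 mm) · U_{j−i}.
At t = 7 h (j=7): Q = (7.4/10)·4.4 + (22.6/10)·6.1 + (34.3/10)·8.5 = 46.2 m³/s.

Q ≈ 46.2 m³/s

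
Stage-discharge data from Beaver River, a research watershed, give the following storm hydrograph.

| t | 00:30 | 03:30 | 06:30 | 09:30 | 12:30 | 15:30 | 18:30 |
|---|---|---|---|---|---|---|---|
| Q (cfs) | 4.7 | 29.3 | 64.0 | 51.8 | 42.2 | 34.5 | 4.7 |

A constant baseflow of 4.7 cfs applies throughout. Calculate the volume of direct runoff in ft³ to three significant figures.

V ≈ 2.14 × 10^6 ft³

Direct-runoff ordinates (Q − Q_b): 0.0, 24.6, 59.3, 47.1, 37.5, 29.8, 0.0 cfs.
ΣQ_DR = 198.3 cfs.
With Δt = 3 h = 10800 s, V = ΣQ_DR · Δt = 198.3 × 10800 = 2.14 × 10^6 ft³.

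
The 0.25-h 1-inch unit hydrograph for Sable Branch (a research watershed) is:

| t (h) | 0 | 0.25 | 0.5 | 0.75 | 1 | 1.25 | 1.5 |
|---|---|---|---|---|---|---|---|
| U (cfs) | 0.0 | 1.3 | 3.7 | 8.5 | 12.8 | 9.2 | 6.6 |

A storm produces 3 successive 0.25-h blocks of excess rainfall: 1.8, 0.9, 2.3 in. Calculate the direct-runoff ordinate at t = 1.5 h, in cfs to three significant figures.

By discrete convolution, Q_j = Σ (P_i / 1 in) · U_{j−i}.
At t = 1.5 h (j=6): Q = (1.8/1)·6.6 + (0.9/1)·9.2 + (2.3/1)·12.8 = 49.6 cfs.

Q ≈ 49.6 cfs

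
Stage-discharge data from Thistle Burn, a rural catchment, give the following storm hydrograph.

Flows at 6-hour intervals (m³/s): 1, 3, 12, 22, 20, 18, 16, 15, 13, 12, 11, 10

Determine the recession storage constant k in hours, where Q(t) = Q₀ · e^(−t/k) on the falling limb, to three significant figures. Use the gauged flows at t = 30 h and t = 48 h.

k ≈ 55.3 h

On the falling limb, Q drops from 18 to 13 m³/s between t = 30 h and t = 48 h (Δt = 18 h).
k = −Δt / ln(Q₂/Q₁) = −18 / ln(13/18) = 55.3 h.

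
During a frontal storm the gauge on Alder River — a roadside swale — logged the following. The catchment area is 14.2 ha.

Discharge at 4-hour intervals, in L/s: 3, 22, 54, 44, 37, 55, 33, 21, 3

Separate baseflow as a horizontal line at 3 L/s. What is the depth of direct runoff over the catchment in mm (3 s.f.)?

Direct runoff: 0.0, 19.0, 51.0, 41.0, 34.0, 52.0, 30.0, 18.0, 0.0 L/s; ΣQ_DR = 245.0 L/s.
V = ΣQ_DR · Δt = 245.0 × 14400 s = 3.528 × 10^6 L.
Over A = 14.2 ha, depth = V / A = 24.8 mm.

d ≈ 24.8 mm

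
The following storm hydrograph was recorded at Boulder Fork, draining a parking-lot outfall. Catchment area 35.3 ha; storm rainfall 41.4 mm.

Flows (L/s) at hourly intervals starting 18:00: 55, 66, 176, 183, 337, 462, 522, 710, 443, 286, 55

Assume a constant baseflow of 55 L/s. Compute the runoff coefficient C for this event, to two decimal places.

ΣQ_DR = 2690 L/s; V = ΣQ_DR·Δt = 9.684 × 10^6 L.
Runoff depth d = V / A = 27.43 mm.
C = d / P = 27.43 / 41.4 = 0.66.

C ≈ 0.66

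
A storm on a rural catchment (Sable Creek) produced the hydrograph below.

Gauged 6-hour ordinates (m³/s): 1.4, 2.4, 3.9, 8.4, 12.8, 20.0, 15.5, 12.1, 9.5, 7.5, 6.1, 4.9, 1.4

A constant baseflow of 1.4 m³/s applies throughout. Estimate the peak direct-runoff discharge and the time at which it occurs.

Q_p = 18.6 m³/s at t = 30 h

Subtracting baseflow gives direct-runoff ordinates: 0.0, 1.0, 2.5, 7.0, 11.4, 18.6, 14.1, 10.7, 8.1, 6.1, 4.7, 3.5, 0.0 m³/s.
The maximum is 18.6 m³/s, occurring at the reading for t = 30 h.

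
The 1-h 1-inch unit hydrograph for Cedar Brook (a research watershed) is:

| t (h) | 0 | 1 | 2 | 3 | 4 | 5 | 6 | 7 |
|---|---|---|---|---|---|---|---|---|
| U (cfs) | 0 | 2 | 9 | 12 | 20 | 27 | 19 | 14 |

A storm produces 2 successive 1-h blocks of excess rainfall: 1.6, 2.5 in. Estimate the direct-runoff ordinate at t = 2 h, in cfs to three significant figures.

Q ≈ 19.4 cfs

By discrete convolution, Q_j = Σ (P_i / 1 in) · U_{j−i}.
At t = 2 h (j=2): Q = (1.6/1)·9 + (2.5/1)·2 = 19.4 cfs.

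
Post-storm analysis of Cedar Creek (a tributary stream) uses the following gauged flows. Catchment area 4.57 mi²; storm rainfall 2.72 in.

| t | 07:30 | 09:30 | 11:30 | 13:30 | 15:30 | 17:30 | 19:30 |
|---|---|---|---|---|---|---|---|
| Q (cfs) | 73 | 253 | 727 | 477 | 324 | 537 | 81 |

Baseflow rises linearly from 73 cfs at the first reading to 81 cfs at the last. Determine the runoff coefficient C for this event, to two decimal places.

C ≈ 0.48

ΣQ_DR = 1933 cfs; V = ΣQ_DR·Δt = 1.392 × 10^7 ft³.
Runoff depth d = V / A = 1.311 in.
C = d / P = 1.311 / 2.72 = 0.48.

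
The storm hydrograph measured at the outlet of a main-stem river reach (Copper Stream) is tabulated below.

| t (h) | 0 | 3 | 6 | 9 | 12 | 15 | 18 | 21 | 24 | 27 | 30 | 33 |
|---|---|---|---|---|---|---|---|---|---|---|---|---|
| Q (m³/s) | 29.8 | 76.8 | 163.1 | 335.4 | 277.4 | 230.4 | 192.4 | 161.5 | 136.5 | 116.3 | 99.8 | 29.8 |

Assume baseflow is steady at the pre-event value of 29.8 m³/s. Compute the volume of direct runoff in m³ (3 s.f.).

V ≈ 1.61 × 10^7 m³

Direct-runoff ordinates (Q − Q_b): 0.0, 47.0, 133.3, 305.6, 247.6, 200.6, 162.6, 131.7, 106.7, 86.5, 70.0, 0.0 m³/s.
ΣQ_DR = 1492 m³/s.
With Δt = 3 h = 10800 s, V = ΣQ_DR · Δt = 1492 × 10800 = 1.61 × 10^7 m³.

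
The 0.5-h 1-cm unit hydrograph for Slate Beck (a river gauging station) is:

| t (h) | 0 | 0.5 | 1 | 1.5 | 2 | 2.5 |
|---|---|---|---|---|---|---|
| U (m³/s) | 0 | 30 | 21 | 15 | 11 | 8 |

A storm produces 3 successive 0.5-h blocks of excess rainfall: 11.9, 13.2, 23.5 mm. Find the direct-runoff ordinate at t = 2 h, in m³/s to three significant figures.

Q ≈ 82.2 m³/s

By discrete convolution, Q_j = Σ (P_i / 10 mm) · U_{j−i}.
At t = 2 h (j=4): Q = (11.9/10)·11 + (13.2/10)·15 + (23.5/10)·21 = 82.2 m³/s.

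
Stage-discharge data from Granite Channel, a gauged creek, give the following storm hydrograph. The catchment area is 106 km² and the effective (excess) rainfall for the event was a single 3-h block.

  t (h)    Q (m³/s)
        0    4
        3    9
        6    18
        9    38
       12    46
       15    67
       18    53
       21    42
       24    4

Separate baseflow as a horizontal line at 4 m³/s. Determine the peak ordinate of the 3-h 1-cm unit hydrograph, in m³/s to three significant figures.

Direct runoff: 0.0, 5.0, 14.0, 34.0, 42.0, 63.0, 49.0, 38.0, 0.0 m³/s; ΣQ_DR = 245.0 m³/s, peak = 63.0 m³/s.
Runoff depth d = ΣQ_DR·Δt / A = 245.0 × 10800 / (106 km²) = 24.96 mm.
The 1-cm UH is the DRH scaled by (10 mm)/d, so U_p = 63.0 × 10/24.96 = 25.2 m³/s.

U_p ≈ 25.2 m³/s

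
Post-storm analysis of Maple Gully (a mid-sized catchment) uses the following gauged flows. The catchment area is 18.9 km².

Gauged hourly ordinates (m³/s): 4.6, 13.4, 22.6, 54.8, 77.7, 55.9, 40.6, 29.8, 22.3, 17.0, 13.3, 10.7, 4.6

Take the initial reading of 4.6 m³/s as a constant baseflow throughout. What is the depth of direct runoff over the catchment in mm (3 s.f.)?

d ≈ 58.6 mm

Direct runoff: 0.0, 8.8, 18.0, 50.2, 73.1, 51.3, 36.0, 25.2, 17.7, 12.4, 8.7, 6.1, 0.0 m³/s; ΣQ_DR = 307.5 m³/s.
V = ΣQ_DR · Δt = 307.5 × 3600 s = 1.107 × 10^6 m³.
Over A = 18.9 km², depth = V / A = 58.6 mm.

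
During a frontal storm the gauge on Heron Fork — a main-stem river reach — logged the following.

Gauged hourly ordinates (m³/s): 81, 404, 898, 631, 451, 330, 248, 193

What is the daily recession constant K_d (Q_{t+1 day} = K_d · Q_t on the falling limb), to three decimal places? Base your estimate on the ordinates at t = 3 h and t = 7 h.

K_d ≈ 0.001

Between t = 3 h and t = 7 h the flow falls from 631 to 193 m³/s over 4×1 h = 4 h.
Per-interval ratio K = (193/631)^(1/4) = 0.7437; K_d = K^(24/1) = 0.001.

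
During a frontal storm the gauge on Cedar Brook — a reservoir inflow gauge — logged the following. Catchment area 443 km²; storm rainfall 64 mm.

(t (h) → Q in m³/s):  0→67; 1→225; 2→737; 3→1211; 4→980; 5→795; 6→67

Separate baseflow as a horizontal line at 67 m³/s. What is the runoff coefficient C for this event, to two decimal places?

ΣQ_DR = 3613 m³/s; V = ΣQ_DR·Δt = 1.301 × 10^7 m³.
Runoff depth d = V / A = 29.36 mm.
C = d / P = 29.36 / 64 = 0.46.

C ≈ 0.46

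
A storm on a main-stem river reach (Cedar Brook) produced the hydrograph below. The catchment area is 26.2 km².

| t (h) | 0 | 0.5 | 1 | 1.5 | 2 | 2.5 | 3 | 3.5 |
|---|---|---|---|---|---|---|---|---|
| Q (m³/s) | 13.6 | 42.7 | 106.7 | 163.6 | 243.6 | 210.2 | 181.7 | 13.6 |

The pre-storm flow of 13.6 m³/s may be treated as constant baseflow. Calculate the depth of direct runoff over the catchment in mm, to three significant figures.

Direct runoff: 0.0, 29.1, 93.1, 150.0, 230.0, 196.6, 168.1, 0.0 m³/s; ΣQ_DR = 866.9 m³/s.
V = ΣQ_DR · Δt = 866.9 × 1800 s = 1.560 × 10^6 m³.
Over A = 26.2 km², depth = V / A = 59.6 mm.

d ≈ 59.6 mm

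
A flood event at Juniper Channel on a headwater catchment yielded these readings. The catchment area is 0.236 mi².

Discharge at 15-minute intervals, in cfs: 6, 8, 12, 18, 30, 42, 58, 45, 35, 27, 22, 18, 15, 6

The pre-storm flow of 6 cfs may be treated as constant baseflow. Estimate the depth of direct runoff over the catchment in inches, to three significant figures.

d ≈ 0.424 in

Direct runoff: 0.0, 2.0, 6.0, 12.0, 24.0, 36.0, 52.0, 39.0, 29.0, 21.0, 16.0, 12.0, 9.0, 0.0 cfs; ΣQ_DR = 258.0 cfs.
V = ΣQ_DR · Δt = 258.0 × 900 s = 2.322 × 10^5 ft³.
Over A = 0.236 mi², depth = V / A = 0.424 in.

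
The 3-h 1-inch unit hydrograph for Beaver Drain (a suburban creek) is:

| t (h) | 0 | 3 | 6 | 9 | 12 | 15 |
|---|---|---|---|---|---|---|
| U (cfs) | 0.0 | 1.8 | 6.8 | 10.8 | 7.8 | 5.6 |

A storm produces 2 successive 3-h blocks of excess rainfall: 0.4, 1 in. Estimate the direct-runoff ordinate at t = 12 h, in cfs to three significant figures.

Q ≈ 13.9 cfs

By discrete convolution, Q_j = Σ (P_i / 1 in) · U_{j−i}.
At t = 12 h (j=4): Q = (0.4/1)·7.8 + (1/1)·10.8 = 13.9 cfs.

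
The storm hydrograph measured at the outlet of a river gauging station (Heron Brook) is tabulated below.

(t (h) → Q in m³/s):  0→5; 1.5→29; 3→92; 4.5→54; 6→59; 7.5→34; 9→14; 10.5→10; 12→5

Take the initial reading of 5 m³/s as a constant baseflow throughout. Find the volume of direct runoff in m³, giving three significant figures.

V ≈ 1.39 × 10^6 m³

Direct-runoff ordinates (Q − Q_b): 0.0, 24.0, 87.0, 49.0, 54.0, 29.0, 9.0, 5.0, 0.0 m³/s.
ΣQ_DR = 257.0 m³/s.
With Δt = 1.5 h = 5400 s, V = ΣQ_DR · Δt = 257.0 × 5400 = 1.39 × 10^6 m³.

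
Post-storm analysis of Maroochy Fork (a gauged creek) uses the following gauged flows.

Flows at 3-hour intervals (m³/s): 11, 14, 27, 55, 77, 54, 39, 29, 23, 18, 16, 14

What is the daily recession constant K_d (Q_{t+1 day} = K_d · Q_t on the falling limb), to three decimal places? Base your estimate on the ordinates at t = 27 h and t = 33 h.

K_d ≈ 0.366

Between t = 27 h and t = 33 h the flow falls from 18 to 14 m³/s over 2×3 h = 6 h.
Per-interval ratio K = (14/18)^(1/2) = 0.8819; K_d = K^(24/3) = 0.366.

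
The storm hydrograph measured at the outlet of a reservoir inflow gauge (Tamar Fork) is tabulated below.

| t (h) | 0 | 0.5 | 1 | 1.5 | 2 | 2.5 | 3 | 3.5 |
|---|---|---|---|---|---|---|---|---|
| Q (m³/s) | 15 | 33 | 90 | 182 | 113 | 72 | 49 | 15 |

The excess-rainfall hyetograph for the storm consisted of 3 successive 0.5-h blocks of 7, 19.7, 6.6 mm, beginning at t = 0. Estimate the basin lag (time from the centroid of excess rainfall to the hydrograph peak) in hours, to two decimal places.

t_L ≈ 0.76 h

Centroid of excess rainfall: t_c = Σ P_i·t̄_i / ΣP_i = 0.7440 h (block centres at 0.25, 0.75, 1.25 h).
Hydrograph peak occurs at t = 1.5 h, so basin lag t_L = 1.5 − 0.7440 = 0.76 h.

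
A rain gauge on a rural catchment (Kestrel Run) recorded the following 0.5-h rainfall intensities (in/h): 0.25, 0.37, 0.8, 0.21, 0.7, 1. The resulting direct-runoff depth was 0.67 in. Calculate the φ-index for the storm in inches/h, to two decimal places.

Only the 3 blocks with intensity above φ contribute runoff: 0.8, 0.7, 1 in/h.
Σ(I−φ)·Δt = d  ⇒  (0.8+0.7+1 − 3φ)·0.5 = 0.67
φ = (2.500 − 0.67/0.5) / 3 = 0.39 in/h.

φ ≈ 0.39 in/h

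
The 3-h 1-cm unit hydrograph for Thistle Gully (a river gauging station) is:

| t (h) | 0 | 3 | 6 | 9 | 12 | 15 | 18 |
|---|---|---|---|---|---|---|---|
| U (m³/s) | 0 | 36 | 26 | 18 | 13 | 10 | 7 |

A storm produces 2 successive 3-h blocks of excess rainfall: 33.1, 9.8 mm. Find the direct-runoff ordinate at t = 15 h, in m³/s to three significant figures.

Q ≈ 45.8 m³/s

By discrete convolution, Q_j = Σ (P_i / 10 mm) · U_{j−i}.
At t = 15 h (j=5): Q = (33.1/10)·10 + (9.8/10)·13 = 45.8 m³/s.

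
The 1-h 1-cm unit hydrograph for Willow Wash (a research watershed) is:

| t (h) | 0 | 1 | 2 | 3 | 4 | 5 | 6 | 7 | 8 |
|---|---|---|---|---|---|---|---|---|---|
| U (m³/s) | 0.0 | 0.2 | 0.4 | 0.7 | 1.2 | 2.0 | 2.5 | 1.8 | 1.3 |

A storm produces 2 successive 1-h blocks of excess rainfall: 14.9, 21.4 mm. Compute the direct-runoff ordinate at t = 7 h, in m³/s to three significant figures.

Q ≈ 8.03 m³/s

By discrete convolution, Q_j = Σ (P_i / 10 mm) · U_{j−i}.
At t = 7 h (j=7): Q = (14.9/10)·1.8 + (21.4/10)·2.5 = 8.03 m³/s.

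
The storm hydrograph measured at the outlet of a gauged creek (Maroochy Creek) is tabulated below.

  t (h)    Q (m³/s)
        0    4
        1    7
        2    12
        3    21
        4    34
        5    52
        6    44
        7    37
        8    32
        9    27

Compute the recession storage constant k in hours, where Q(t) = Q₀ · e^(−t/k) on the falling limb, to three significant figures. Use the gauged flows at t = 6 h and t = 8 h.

k ≈ 6.28 h

On the falling limb, Q drops from 44 to 32 m³/s between t = 6 h and t = 8 h (Δt = 2 h).
k = −Δt / ln(Q₂/Q₁) = −2 / ln(32/44) = 6.28 h.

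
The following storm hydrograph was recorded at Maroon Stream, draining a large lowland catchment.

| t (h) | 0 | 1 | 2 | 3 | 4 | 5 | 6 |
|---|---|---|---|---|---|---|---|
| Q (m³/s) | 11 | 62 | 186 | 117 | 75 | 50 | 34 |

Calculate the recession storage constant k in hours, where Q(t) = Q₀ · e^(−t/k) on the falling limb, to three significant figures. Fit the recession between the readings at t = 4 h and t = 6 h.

On the falling limb, Q drops from 75 to 34 m³/s between t = 4 h and t = 6 h (Δt = 2 h).
k = −Δt / ln(Q₂/Q₁) = −2 / ln(34/75) = 2.53 h.

k ≈ 2.53 h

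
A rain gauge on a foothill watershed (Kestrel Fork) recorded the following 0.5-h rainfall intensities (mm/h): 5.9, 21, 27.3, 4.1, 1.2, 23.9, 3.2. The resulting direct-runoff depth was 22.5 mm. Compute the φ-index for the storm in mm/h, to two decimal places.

φ ≈ 9.07 mm/h

Only the 3 blocks with intensity above φ contribute runoff: 21, 27.3, 23.9 mm/h.
Σ(I−φ)·Δt = d  ⇒  (21+27.3+23.9 − 3φ)·0.5 = 22.5
φ = (72.20 − 22.5/0.5) / 3 = 9.07 mm/h.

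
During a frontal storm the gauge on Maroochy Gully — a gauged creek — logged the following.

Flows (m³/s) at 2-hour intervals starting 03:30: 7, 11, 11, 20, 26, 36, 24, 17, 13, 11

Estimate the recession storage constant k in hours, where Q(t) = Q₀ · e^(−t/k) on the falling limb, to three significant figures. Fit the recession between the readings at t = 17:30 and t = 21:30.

On the falling limb, Q drops from 17 to 11 m³/s between t = 17:30 and t = 21:30 (Δt = 4 h).
k = −Δt / ln(Q₂/Q₁) = −4 / ln(11/17) = 9.19 h.

k ≈ 9.19 h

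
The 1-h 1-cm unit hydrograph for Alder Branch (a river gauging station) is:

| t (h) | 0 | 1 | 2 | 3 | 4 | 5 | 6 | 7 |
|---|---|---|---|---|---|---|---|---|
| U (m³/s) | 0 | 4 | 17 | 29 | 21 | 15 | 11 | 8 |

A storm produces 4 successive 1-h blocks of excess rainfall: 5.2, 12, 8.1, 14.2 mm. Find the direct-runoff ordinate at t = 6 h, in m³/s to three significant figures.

Q ≈ 81.9 m³/s

By discrete convolution, Q_j = Σ (P_i / 10 mm) · U_{j−i}.
At t = 6 h (j=6): Q = (5.2/10)·11 + (12/10)·15 + (8.1/10)·21 + (14.2/10)·29 = 81.9 m³/s.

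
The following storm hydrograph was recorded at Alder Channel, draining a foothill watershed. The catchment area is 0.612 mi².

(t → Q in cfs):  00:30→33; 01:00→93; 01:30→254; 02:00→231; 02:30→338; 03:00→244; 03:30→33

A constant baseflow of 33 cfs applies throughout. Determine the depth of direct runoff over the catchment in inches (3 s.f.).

d ≈ 1.26 in

Direct runoff: 0.0, 60.0, 221.0, 198.0, 305.0, 211.0, 0.0 cfs; ΣQ_DR = 995.0 cfs.
V = ΣQ_DR · Δt = 995.0 × 1800 s = 1.791 × 10^6 ft³.
Over A = 0.612 mi², depth = V / A = 1.26 in.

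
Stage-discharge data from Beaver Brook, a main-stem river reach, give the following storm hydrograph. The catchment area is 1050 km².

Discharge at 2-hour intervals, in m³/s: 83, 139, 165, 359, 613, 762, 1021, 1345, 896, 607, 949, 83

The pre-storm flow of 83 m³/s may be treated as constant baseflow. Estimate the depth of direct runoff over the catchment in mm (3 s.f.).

Direct runoff: 0.0, 56.0, 82.0, 276.0, 530.0, 679.0, 938.0, 1262.0, 813.0, 524.0, 866.0, 0.0 m³/s; ΣQ_DR = 6026 m³/s.
V = ΣQ_DR · Δt = 6026 × 7200 s = 4.339 × 10^7 m³.
Over A = 1050 km², depth = V / A = 41.3 mm.

d ≈ 41.3 mm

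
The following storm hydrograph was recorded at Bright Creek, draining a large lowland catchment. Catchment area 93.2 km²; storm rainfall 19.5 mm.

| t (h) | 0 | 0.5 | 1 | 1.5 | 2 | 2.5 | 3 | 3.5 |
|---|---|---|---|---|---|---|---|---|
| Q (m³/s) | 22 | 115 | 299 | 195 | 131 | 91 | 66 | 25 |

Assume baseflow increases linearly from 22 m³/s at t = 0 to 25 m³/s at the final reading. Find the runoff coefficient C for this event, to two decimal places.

ΣQ_DR = 756.0 m³/s; V = ΣQ_DR·Δt = 1.361 × 10^6 m³.
Runoff depth d = V / A = 14.60 mm.
C = d / P = 14.60 / 19.5 = 0.75.

C ≈ 0.75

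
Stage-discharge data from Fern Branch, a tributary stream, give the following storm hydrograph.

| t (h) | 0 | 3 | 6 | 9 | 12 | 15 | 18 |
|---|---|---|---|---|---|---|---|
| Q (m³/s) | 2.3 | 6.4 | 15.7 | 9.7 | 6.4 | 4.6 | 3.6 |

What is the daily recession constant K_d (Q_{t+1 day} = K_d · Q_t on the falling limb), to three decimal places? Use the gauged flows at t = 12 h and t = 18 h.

K_d ≈ 0.100

Between t = 12 h and t = 18 h the flow falls from 6.4 to 3.6 m³/s over 2×3 h = 6 h.
Per-interval ratio K = (3.6/6.4)^(1/2) = 0.7500; K_d = K^(24/3) = 0.100.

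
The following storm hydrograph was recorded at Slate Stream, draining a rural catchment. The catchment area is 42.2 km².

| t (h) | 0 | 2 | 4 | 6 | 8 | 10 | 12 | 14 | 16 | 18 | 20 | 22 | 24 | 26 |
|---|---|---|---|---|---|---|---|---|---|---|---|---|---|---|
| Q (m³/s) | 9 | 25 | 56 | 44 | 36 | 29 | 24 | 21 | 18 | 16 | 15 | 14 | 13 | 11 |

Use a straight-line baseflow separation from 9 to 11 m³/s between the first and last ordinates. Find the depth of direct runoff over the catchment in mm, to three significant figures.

d ≈ 32.6 mm

Direct runoff: 0.00, 15.85, 46.69, 34.54, 26.38, 19.23, 14.08, 10.92, 7.77, 5.62, 4.46, 3.31, 2.15, 0.00 m³/s; ΣQ_DR = 191.0 m³/s.
V = ΣQ_DR · Δt = 191.0 × 7200 s = 1.375 × 10^6 m³.
Over A = 42.2 km², depth = V / A = 32.6 mm.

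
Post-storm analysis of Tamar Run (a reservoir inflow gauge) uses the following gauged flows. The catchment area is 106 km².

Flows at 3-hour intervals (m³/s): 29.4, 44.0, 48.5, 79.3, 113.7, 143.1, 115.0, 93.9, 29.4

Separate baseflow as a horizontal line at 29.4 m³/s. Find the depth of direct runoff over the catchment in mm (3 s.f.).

Direct runoff: 0.0, 14.6, 19.1, 49.9, 84.3, 113.7, 85.6, 64.5, 0.0 m³/s; ΣQ_DR = 431.7 m³/s.
V = ΣQ_DR · Δt = 431.7 × 10800 s = 4.662 × 10^6 m³.
Over A = 106 km², depth = V / A = 44.0 mm.

d ≈ 44.0 mm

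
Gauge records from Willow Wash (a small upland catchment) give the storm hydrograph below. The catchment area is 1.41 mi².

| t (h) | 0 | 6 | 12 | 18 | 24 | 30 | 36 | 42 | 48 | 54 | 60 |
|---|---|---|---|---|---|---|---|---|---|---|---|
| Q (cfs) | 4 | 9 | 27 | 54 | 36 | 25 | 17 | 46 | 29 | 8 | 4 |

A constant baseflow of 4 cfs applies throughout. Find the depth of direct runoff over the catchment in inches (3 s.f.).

Direct runoff: 0.0, 5.0, 23.0, 50.0, 32.0, 21.0, 13.0, 42.0, 25.0, 4.0, 0.0 cfs; ΣQ_DR = 215.0 cfs.
V = ΣQ_DR · Δt = 215.0 × 21600 s = 4.644 × 10^6 ft³.
Over A = 1.41 mi², depth = V / A = 1.42 in.

d ≈ 1.42 in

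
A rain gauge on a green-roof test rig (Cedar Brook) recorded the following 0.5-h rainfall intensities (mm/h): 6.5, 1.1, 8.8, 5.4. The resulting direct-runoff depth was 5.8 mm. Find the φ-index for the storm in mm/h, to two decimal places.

φ ≈ 3.03 mm/h

Only the 3 blocks with intensity above φ contribute runoff: 6.5, 8.8, 5.4 mm/h.
Σ(I−φ)·Δt = d  ⇒  (6.5+8.8+5.4 − 3φ)·0.5 = 5.8
φ = (20.70 − 5.8/0.5) / 3 = 3.03 mm/h.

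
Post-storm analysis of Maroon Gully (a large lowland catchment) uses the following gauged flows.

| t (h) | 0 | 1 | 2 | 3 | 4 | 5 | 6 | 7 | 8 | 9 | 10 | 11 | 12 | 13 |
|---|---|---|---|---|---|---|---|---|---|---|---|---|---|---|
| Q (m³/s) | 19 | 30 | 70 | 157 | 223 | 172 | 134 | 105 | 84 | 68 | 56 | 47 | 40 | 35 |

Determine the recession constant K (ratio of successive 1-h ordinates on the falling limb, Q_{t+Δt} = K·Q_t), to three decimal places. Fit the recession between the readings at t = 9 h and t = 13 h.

Using the recession-limb readings at t = 9 h and t = 13 h: Q falls from 68 to 35 m³/s over 4 intervals.
K = (Q₂/Q₁)^(1/4) = (35/68)^(1/4) = 0.847.

K ≈ 0.847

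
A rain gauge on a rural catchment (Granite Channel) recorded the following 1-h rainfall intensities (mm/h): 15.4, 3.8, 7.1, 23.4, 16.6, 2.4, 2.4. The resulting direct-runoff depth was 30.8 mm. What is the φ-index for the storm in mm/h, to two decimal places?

Only the 3 blocks with intensity above φ contribute runoff: 15.4, 23.4, 16.6 mm/h.
Σ(I−φ)·Δt = d  ⇒  (15.4+23.4+16.6 − 3φ)·1 = 30.8
φ = (55.40 − 30.8/1) / 3 = 8.20 mm/h.

φ ≈ 8.20 mm/h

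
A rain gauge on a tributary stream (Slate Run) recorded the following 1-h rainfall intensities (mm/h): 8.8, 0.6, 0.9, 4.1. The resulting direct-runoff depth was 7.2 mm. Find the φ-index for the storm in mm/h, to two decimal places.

φ ≈ 2.85 mm/h

Only the 2 blocks with intensity above φ contribute runoff: 8.8, 4.1 mm/h.
Σ(I−φ)·Δt = d  ⇒  (8.8+4.1 − 2φ)·1 = 7.2
φ = (12.90 − 7.2/1) / 2 = 2.85 mm/h.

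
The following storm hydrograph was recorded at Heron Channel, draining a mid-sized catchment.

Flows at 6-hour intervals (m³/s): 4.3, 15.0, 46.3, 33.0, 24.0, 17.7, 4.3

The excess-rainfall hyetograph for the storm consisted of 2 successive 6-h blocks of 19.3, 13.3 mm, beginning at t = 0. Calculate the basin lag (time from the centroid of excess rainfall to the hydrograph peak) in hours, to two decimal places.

Centroid of excess rainfall: t_c = Σ P_i·t̄_i / ΣP_i = 5.4479 h (block centres at 3, 9 h).
Hydrograph peak occurs at t = 12 h, so basin lag t_L = 12 − 5.4479 = 6.55 h.

t_L ≈ 6.55 h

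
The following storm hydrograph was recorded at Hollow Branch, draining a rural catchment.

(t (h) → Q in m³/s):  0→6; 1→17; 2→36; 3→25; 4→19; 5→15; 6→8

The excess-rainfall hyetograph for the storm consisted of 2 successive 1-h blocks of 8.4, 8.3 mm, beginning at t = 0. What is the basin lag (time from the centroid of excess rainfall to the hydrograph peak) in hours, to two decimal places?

t_L ≈ 1.00 h

Centroid of excess rainfall: t_c = Σ P_i·t̄_i / ΣP_i = 0.9970 h (block centres at 0.5, 1.5 h).
Hydrograph peak occurs at t = 2 h, so basin lag t_L = 2 − 0.9970 = 1.00 h.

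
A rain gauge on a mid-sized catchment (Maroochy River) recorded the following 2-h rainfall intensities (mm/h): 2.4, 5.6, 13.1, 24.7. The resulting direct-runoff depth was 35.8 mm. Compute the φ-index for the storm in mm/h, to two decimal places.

φ ≈ 9.95 mm/h

Only the 2 blocks with intensity above φ contribute runoff: 13.1, 24.7 mm/h.
Σ(I−φ)·Δt = d  ⇒  (13.1+24.7 − 2φ)·2 = 35.8
φ = (37.80 − 35.8/2) / 2 = 9.95 mm/h.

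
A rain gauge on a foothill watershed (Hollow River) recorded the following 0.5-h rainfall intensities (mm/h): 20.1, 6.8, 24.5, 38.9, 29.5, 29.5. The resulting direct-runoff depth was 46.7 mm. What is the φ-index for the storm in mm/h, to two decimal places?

Only the 5 blocks with intensity above φ contribute runoff: 20.1, 24.5, 38.9, 29.5, 29.5 mm/h.
Σ(I−φ)·Δt = d  ⇒  (20.1+24.5+38.9+29.5+29.5 − 5φ)·0.5 = 46.7
φ = (142.5 − 46.7/0.5) / 5 = 9.82 mm/h.

φ ≈ 9.82 mm/h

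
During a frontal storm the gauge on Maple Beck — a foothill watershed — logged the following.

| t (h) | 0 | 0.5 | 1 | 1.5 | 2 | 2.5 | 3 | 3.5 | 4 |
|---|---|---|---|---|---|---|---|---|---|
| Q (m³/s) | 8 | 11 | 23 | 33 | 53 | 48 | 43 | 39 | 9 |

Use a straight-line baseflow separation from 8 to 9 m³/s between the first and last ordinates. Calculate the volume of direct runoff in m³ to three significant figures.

V ≈ 3.43 × 10^5 m³

Direct-runoff ordinates (Q − Q_b): 0.00, 2.88, 14.75, 24.62, 44.50, 39.38, 34.25, 30.12, 0.00 m³/s.
ΣQ_DR = 190.5 m³/s.
With Δt = 0.5 h = 1800 s, V = ΣQ_DR · Δt = 190.5 × 1800 = 3.43 × 10^5 m³.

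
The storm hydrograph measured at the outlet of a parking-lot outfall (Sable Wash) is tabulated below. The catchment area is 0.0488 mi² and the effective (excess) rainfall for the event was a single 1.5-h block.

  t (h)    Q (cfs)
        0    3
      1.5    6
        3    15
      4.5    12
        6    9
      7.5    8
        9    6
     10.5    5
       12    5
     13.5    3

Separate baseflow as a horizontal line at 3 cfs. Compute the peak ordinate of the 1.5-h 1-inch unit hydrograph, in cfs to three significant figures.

U_p ≈ 6.00 cfs

Direct runoff: 0.0, 3.0, 12.0, 9.0, 6.0, 5.0, 3.0, 2.0, 2.0, 0.0 cfs; ΣQ_DR = 42.00 cfs, peak = 12.0 cfs.
Runoff depth d = ΣQ_DR·Δt / A = 42.00 × 5400 / (0.0488 mi²) = 2.000 in.
The 1-inch UH is the DRH scaled by (1 in)/d, so U_p = 12.0 × 1/2.000 = 6.00 cfs.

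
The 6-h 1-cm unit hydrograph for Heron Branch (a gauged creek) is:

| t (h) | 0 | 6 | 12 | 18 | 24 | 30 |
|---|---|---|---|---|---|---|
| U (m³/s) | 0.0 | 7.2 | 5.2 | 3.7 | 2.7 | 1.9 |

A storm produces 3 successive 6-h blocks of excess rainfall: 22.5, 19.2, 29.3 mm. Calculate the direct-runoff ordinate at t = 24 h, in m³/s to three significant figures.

Q ≈ 28.4 m³/s

By discrete convolution, Q_j = Σ (P_i / 10 mm) · U_{j−i}.
At t = 24 h (j=4): Q = (22.5/10)·2.7 + (19.2/10)·3.7 + (29.3/10)·5.2 = 28.4 m³/s.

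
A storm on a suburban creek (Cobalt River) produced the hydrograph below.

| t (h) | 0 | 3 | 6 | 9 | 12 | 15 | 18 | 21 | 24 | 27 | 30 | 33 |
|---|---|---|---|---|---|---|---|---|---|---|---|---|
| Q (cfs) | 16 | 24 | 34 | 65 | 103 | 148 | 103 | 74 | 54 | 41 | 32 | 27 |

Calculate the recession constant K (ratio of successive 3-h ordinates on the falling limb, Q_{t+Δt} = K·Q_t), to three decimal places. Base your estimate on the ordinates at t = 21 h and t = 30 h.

Using the recession-limb readings at t = 21 h and t = 30 h: Q falls from 74 to 32 cfs over 3 intervals.
K = (Q₂/Q₁)^(1/3) = (32/74)^(1/3) = 0.756.

K ≈ 0.756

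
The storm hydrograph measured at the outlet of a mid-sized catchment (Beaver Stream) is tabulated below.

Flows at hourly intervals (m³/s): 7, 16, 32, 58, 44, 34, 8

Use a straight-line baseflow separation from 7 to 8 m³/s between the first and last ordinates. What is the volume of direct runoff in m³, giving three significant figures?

V ≈ 5.27 × 10^5 m³

Direct-runoff ordinates (Q − Q_b): 0.00, 8.83, 24.67, 50.50, 36.33, 26.17, 0.00 m³/s.
ΣQ_DR = 146.5 m³/s.
With Δt = 1 h = 3600 s, V = ΣQ_DR · Δt = 146.5 × 3600 = 5.27 × 10^5 m³.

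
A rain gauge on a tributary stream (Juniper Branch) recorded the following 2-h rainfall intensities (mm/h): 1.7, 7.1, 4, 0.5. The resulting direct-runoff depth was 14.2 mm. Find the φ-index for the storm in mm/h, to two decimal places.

φ ≈ 2.00 mm/h

Only the 2 blocks with intensity above φ contribute runoff: 7.1, 4 mm/h.
Σ(I−φ)·Δt = d  ⇒  (7.1+4 − 2φ)·2 = 14.2
φ = (11.10 − 14.2/2) / 2 = 2.00 mm/h.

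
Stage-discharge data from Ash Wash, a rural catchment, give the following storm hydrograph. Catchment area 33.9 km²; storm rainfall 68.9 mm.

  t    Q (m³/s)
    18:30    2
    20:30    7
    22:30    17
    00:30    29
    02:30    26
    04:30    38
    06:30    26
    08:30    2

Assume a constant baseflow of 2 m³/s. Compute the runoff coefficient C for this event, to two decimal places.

C ≈ 0.40

ΣQ_DR = 131.0 m³/s; V = ΣQ_DR·Δt = 9.432 × 10^5 m³.
Runoff depth d = V / A = 27.82 mm.
C = d / P = 27.82 / 68.9 = 0.40.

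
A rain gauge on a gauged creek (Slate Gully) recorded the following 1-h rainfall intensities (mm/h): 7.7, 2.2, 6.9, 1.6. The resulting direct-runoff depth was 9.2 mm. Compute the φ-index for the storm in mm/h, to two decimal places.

φ ≈ 2.70 mm/h

Only the 2 blocks with intensity above φ contribute runoff: 7.7, 6.9 mm/h.
Σ(I−φ)·Δt = d  ⇒  (7.7+6.9 − 2φ)·1 = 9.2
φ = (14.60 − 9.2/1) / 2 = 2.70 mm/h.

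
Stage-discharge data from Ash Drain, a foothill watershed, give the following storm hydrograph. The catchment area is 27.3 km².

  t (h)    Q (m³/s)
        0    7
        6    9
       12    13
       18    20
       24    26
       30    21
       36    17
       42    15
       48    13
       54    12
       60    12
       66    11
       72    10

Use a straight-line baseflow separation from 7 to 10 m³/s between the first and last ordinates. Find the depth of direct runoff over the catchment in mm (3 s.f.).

d ≈ 59.7 mm

Direct runoff: 0.00, 1.75, 5.50, 12.25, 18.00, 12.75, 8.50, 6.25, 4.00, 2.75, 2.50, 1.25, 0.00 m³/s; ΣQ_DR = 75.50 m³/s.
V = ΣQ_DR · Δt = 75.50 × 21600 s = 1.631 × 10^6 m³.
Over A = 27.3 km², depth = V / A = 59.7 mm.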